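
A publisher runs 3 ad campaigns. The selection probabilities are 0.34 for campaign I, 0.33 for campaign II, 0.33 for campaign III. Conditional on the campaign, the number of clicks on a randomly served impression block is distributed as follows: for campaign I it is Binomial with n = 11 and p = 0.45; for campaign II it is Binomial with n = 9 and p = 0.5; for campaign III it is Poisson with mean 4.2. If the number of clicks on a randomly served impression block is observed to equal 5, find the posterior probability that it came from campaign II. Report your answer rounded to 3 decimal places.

Likelihoods P(X=5 | ·): I: 0.235983; II: 0.246094; III: 0.163316.
Posterior ∝ prior × likelihood. Numerator for II: 0.33·0.246094 = 0.0812109.
Normalizing constant: 0.34·0.235983 + 0.33·0.246094 + 0.33·0.163316 = 0.215339.
P(II | observation) = 0.0812109 / 0.215339 = 0.37713.

0.377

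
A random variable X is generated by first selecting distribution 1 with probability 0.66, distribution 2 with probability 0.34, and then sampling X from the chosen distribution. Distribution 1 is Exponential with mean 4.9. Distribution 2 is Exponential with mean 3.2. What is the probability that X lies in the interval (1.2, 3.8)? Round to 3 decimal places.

0.343

Conditional on each component, P(1.2 < X < 3.8): 1: 0.322316; 2: 0.382307.
By total probability, P(1.2 < X < 3.8) = 0.66·0.322316 + 0.34·0.382307 = 0.342713.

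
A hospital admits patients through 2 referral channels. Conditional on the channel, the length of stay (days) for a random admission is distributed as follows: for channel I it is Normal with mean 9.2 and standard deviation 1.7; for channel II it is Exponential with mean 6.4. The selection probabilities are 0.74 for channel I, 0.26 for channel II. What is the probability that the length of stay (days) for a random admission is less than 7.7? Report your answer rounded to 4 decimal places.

0.3216

Conditional on each channel, P(X < 7.7): I: 0.188793; II: 0.699746.
By total probability, P(X < 7.7) = 0.74·0.188793 + 0.26·0.699746 = 0.321641.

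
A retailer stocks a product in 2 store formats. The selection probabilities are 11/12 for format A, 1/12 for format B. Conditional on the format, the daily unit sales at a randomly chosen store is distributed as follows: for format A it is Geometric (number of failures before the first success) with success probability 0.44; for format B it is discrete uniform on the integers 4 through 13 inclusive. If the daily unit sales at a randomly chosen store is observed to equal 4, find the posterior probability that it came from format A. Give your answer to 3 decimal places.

Likelihoods P(X=4 | ·): A: 0.0432718; B: 0.1.
Posterior ∝ prior × likelihood. Numerator for A: 0.916667·0.0432718 = 0.0396658.
Normalizing constant: 0.916667·0.0432718 + 0.0833333·0.1 = 0.0479991.
P(A | observation) = 0.0396658 / 0.0479991 = 0.826386.

0.826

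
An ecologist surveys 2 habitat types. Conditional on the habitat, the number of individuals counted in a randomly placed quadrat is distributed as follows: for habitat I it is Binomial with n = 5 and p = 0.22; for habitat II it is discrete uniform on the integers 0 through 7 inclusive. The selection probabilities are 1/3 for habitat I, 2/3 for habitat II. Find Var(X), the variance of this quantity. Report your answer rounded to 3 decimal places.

Per component, I: μ=1.1, E[X²]=2.068; II: μ=3.5, E[X²]=17.5.
E[X] = 0.333333·1.1 + 0.666667·3.5 = 2.7.
E[X²] = 0.333333·2.068 + 0.666667·17.5 = 12.356.
Var(X) = E[X²] − (E[X])² = 12.356 − 7.29 = 5.066.

5.066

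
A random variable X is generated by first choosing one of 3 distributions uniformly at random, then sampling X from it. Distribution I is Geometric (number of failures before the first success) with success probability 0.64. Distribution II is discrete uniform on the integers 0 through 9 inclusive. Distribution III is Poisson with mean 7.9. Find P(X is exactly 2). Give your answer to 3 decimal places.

0.065

Conditional on each component, P(X = 2): I: 0.082944; II: 0.1; III: 0.0115691.
By total probability, P(X = 2) = 0.333333·0.082944 + 0.333333·0.1 + 0.333333·0.0115691 = 0.0648377.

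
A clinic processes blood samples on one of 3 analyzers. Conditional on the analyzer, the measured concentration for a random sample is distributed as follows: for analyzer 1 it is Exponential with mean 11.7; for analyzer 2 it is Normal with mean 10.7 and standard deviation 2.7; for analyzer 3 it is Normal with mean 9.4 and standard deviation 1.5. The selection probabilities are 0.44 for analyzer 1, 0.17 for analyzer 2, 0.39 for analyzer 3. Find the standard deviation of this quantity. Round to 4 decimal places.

Per component, 1: μ=11.7, E[X²]=273.78; 2: μ=10.7, E[X²]=121.78; 3: μ=9.4, E[X²]=90.61.
E[X] = 0.44·11.7 + 0.17·10.7 + 0.39·9.4 = 10.633.
E[X²] = 0.44·273.78 + 0.17·121.78 + 0.39·90.61 = 176.504.
Var(X) = E[X²] − (E[X])² = 176.504 − 113.061 = 63.443.
SD(X) = √63.443 = 7.96511.

7.9651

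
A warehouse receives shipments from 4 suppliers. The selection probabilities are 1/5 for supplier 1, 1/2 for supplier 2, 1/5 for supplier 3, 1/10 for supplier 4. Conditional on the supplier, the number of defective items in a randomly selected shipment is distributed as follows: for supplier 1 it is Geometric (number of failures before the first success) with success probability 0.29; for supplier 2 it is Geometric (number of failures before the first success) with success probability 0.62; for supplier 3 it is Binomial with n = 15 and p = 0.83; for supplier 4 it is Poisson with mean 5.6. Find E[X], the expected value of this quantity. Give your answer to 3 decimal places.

3.846

Component means — 1: 2.44828; 2: 0.612903; 3: 12.45; 4: 5.6.
E[X] = 0.2·2.44828 + 0.5·0.612903 + 0.2·12.45 + 0.1·5.6 = 3.84611.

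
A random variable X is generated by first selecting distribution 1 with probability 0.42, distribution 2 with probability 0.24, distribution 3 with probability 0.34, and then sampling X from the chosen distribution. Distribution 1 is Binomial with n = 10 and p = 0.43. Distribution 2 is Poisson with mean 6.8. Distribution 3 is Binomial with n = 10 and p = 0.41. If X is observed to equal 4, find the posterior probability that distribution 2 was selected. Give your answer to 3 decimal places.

Likelihoods P(X=4 | ·): 1: 0.246231; 2: 0.0992252; 3: 0.250303.
Posterior ∝ prior × likelihood. Numerator for 2: 0.24·0.0992252 = 0.023814.
Normalizing constant: 0.42·0.246231 + 0.24·0.0992252 + 0.34·0.250303 = 0.212334.
P(2 | observation) = 0.023814 / 0.212334 = 0.112154.

0.112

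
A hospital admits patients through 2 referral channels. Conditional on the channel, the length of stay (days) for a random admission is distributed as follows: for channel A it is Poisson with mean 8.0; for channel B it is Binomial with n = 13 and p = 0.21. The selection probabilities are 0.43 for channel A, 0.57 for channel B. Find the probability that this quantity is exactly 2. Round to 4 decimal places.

Conditional on each channel, P(X = 2): A: 0.0107348; B: 0.257295.
By total probability, P(X = 2) = 0.43·0.0107348 + 0.57·0.257295 = 0.151274.

0.1513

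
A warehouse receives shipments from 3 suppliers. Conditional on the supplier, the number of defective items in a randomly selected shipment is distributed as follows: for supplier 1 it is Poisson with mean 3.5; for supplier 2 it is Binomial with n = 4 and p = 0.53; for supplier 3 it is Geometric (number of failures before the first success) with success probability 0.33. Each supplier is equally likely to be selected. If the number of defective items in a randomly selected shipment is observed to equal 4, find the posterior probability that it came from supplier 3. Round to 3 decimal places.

0.199

Likelihoods P(X=4 | ·): 1: 0.188812; 2: 0.0789048; 3: 0.0664987.
Posterior ∝ prior × likelihood. Numerator for 3: 0.333333·0.0664987 = 0.0221662.
Normalizing constant: 0.333333·0.188812 + 0.333333·0.0789048 + 0.333333·0.0664987 = 0.111405.
P(3 | observation) = 0.0221662 / 0.111405 = 0.198969.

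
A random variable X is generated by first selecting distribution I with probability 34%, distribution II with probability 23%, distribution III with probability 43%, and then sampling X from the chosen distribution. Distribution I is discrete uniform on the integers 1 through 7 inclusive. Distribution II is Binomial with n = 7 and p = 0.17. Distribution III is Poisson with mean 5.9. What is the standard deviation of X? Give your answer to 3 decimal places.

2.732

Per component, I: μ=4, E[X²]=20; II: μ=1.19, E[X²]=2.4038; III: μ=5.9, E[X²]=40.71.
E[X] = 0.34·4 + 0.23·1.19 + 0.43·5.9 = 4.1707.
E[X²] = 0.34·20 + 0.23·2.4038 + 0.43·40.71 = 24.8582.
Var(X) = E[X²] − (E[X])² = 24.8582 − 17.3947 = 7.46344.
SD(X) = √7.46344 = 2.73193.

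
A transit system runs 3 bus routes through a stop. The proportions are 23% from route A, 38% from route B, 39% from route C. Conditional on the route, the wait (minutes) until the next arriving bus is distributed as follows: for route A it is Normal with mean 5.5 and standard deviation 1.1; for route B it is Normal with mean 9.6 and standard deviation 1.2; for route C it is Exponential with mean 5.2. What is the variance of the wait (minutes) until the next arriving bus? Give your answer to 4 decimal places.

15.7175

Per component, A: μ=5.5, E[X²]=31.46; B: μ=9.6, E[X²]=93.6; C: μ=5.2, E[X²]=54.08.
E[X] = 0.23·5.5 + 0.38·9.6 + 0.39·5.2 = 6.941.
E[X²] = 0.23·31.46 + 0.38·93.6 + 0.39·54.08 = 63.895.
Var(X) = E[X²] − (E[X])² = 63.895 − 48.1775 = 15.7175.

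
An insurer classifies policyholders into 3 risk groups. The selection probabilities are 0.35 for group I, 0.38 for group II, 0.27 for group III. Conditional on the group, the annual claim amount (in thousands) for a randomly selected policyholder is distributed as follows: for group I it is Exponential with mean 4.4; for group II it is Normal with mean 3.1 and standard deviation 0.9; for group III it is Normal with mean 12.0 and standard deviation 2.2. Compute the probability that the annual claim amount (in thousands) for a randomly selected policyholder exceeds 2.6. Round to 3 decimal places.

0.734

Conditional on each group, P(X > 2.6): I: 0.553824; II: 0.710743; III: 0.99999.
By total probability, P(X > 2.6) = 0.35·0.553824 + 0.38·0.710743 + 0.27·0.99999 = 0.733918.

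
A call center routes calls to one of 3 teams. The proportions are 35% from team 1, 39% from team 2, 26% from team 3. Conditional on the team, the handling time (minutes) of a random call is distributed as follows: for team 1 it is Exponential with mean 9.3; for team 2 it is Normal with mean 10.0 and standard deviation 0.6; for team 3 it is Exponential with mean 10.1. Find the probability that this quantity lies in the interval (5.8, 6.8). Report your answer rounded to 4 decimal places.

0.0329

Conditional on each team, P(5.8 < X < 6.8): 1: 0.054642; 2: 4.82118e-08; 3: 0.0530835.
By total probability, P(5.8 < X < 6.8) = 0.35·0.054642 + 0.39·4.82118e-08 + 0.26·0.0530835 = 0.0329264.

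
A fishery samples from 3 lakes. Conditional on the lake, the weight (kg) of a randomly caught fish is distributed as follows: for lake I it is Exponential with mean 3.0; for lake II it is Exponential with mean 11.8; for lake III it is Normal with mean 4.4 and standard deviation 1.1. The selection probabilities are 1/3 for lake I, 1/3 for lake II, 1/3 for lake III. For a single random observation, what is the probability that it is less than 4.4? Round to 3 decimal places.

0.527

Conditional on each lake, P(X < 4.4): I: 0.769307; II: 0.311253; III: 0.5.
By total probability, P(X < 4.4) = 0.333333·0.769307 + 0.333333·0.311253 + 0.333333·0.5 = 0.526853.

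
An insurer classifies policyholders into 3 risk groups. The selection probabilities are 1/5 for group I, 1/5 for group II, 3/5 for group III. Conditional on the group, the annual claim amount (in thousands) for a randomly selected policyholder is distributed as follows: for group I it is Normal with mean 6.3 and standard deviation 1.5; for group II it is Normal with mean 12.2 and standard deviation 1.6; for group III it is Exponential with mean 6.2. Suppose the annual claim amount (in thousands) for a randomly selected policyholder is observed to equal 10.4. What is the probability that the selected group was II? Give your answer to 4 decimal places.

Likelihoods f(10.4 | ·): I: 0.00634582; II: 0.132423; III: 0.030138.
Posterior ∝ prior × likelihood. Numerator for II: 0.2·0.132423 = 0.0264846.
Normalizing constant: 0.2·0.00634582 + 0.2·0.132423 + 0.6·0.030138 = 0.0458365.
P(II | observation) = 0.0264846 / 0.0458365 = 0.577805.

0.5778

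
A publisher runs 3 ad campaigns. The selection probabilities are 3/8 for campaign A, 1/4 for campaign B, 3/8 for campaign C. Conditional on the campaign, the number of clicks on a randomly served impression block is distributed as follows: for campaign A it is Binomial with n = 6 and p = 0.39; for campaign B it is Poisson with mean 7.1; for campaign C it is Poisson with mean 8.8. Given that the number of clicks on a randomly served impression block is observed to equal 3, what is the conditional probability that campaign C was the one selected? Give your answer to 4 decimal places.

0.0536

Likelihoods P(X=3 | ·): A: 0.269286; B: 0.049219; C: 0.0171201.
Posterior ∝ prior × likelihood. Numerator for C: 0.375·0.0171201 = 0.00642002.
Normalizing constant: 0.375·0.269286 + 0.25·0.049219 + 0.375·0.0171201 = 0.119707.
P(C | observation) = 0.00642002 / 0.119707 = 0.0536312.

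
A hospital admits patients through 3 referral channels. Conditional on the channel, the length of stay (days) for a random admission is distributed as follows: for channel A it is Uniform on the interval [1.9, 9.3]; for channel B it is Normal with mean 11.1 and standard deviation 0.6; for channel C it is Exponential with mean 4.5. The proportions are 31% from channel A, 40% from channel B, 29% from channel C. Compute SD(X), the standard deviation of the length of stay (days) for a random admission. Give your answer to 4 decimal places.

4.0428

Per component, A: μ=5.6, E[X²]=35.9233; B: μ=11.1, E[X²]=123.57; C: μ=4.5, E[X²]=40.5.
E[X] = 0.31·5.6 + 0.4·11.1 + 0.29·4.5 = 7.481.
E[X²] = 0.31·35.9233 + 0.4·123.57 + 0.29·40.5 = 72.3092.
Var(X) = E[X²] − (E[X])² = 72.3092 − 55.9654 = 16.3439.
SD(X) = √16.3439 = 4.04276.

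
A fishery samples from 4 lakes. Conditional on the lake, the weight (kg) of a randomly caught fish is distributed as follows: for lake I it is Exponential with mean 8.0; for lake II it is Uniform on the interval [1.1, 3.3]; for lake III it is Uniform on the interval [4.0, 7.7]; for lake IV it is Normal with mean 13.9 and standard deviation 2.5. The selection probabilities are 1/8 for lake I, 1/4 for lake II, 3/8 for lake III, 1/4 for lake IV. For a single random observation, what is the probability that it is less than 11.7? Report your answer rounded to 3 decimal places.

0.768

Conditional on each lake, P(X < 11.7): I: 0.768344; II: 1; III: 1; IV: 0.18943.
By total probability, P(X < 11.7) = 0.125·0.768344 + 0.25·1 + 0.375·1 + 0.25·0.18943 = 0.7684.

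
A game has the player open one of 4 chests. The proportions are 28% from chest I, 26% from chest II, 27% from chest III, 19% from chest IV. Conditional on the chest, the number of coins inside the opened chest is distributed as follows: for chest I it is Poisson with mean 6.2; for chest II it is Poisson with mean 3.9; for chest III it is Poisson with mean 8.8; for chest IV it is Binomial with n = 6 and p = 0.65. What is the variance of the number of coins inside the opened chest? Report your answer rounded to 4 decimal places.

Per component, I: μ=6.2, E[X²]=44.64; II: μ=3.9, E[X²]=19.11; III: μ=8.8, E[X²]=86.24; IV: μ=3.9, E[X²]=16.575.
E[X] = 0.28·6.2 + 0.26·3.9 + 0.27·8.8 + 0.19·3.9 = 5.867.
E[X²] = 0.28·44.64 + 0.26·19.11 + 0.27·86.24 + 0.19·16.575 = 43.9019.
Var(X) = E[X²] − (E[X])² = 43.9019 − 34.4217 = 9.48016.

9.4802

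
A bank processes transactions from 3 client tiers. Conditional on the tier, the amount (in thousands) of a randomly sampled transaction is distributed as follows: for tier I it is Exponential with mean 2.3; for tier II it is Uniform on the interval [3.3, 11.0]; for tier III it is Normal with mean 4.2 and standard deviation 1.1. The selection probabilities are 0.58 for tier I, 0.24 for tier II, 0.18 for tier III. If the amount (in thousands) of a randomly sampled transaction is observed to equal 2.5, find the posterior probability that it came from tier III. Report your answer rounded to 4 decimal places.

Likelihoods f(2.5 | ·): I: 0.146627; II: 0; III: 0.109869.
Posterior ∝ prior × likelihood. Numerator for III: 0.18·0.109869 = 0.0197765.
Normalizing constant: 0.58·0.146627 + 0.24·0 + 0.18·0.109869 = 0.10482.
P(III | observation) = 0.0197765 / 0.10482 = 0.188671.

0.1887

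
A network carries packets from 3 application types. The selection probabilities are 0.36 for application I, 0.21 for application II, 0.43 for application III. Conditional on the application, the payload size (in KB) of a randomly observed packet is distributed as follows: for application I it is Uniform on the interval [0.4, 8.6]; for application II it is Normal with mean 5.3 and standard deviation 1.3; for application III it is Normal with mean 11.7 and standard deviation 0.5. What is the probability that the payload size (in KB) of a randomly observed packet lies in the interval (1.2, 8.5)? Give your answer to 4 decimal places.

Conditional on each application, P(1.2 < X < 8.5): I: 0.890244; II: 0.992277; III: 7.76885e-11.
By total probability, P(1.2 < X < 8.5) = 0.36·0.890244 + 0.21·0.992277 + 0.43·7.76885e-11 = 0.528866.

0.5289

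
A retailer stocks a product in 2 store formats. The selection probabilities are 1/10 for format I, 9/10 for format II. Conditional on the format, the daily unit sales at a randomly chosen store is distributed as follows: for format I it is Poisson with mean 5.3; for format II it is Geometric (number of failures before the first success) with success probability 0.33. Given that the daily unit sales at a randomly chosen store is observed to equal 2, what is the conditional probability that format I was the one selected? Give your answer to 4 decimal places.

0.0500

Likelihoods P(X=2 | ·): I: 0.0701069; II: 0.148137.
Posterior ∝ prior × likelihood. Numerator for I: 0.1·0.0701069 = 0.00701069.
Normalizing constant: 0.1·0.0701069 + 0.9·0.148137 = 0.140334.
P(I | observation) = 0.00701069 / 0.140334 = 0.0499572.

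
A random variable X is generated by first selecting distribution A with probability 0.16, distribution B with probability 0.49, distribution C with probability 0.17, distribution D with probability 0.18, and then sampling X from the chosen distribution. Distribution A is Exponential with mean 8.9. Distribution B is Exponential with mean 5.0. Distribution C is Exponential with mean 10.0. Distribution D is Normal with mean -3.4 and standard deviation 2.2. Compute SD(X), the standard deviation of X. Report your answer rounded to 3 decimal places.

7.885

Per component, A: μ=8.9, E[X²]=158.42; B: μ=5, E[X²]=50; C: μ=10, E[X²]=200; D: μ=-3.4, E[X²]=16.4.
E[X] = 0.16·8.9 + 0.49·5 + 0.17·10 + 0.18·-3.4 = 4.962.
E[X²] = 0.16·158.42 + 0.49·50 + 0.17·200 + 0.18·16.4 = 86.7992.
Var(X) = E[X²] − (E[X])² = 86.7992 − 24.6214 = 62.1778.
SD(X) = √62.1778 = 7.88529.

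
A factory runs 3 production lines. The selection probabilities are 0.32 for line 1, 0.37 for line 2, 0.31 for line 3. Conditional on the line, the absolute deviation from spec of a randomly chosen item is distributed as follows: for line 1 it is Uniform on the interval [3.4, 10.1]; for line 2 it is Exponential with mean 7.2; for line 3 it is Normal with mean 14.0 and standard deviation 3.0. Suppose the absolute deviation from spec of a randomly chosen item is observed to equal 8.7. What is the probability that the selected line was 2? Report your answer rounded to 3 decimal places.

Likelihoods f(8.7 | ·): 1: 0.149254; 2: 0.0414854; 3: 0.0279285.
Posterior ∝ prior × likelihood. Numerator for 2: 0.37·0.0414854 = 0.0153496.
Normalizing constant: 0.32·0.149254 + 0.37·0.0414854 + 0.31·0.0279285 = 0.0717686.
P(2 | observation) = 0.0153496 / 0.0717686 = 0.213876.

0.214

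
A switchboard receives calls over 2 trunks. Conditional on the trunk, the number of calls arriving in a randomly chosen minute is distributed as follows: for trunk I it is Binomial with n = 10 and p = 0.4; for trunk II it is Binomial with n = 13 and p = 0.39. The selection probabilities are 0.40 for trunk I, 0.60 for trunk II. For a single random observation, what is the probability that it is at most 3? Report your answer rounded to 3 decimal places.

Conditional on each trunk, P(X ≤ 3): I: 0.382281; II: 0.187721.
By total probability, P(X ≤ 3) = 0.4·0.382281 + 0.6·0.187721 = 0.265545.

0.266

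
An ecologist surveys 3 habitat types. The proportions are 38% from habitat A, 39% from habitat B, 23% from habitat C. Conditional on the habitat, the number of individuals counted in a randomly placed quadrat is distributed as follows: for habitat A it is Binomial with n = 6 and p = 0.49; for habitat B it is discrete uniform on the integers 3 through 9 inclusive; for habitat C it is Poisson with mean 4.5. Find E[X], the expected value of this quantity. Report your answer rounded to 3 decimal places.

4.492

Component means — A: 2.94; B: 6; C: 4.5.
E[X] = 0.38·2.94 + 0.39·6 + 0.23·4.5 = 4.4922.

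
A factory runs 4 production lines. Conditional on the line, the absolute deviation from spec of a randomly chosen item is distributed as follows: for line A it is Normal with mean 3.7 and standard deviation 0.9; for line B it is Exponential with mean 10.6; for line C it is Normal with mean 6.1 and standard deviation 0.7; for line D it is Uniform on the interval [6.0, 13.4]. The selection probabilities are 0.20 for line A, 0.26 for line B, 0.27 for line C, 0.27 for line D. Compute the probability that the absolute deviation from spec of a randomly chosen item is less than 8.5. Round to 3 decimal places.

Conditional on each line, P(X < 8.5): A: 1; B: 0.551518; C: 0.999697; D: 0.337838.
By total probability, P(X < 8.5) = 0.2·1 + 0.26·0.551518 + 0.27·0.999697 + 0.27·0.337838 = 0.704529.

0.705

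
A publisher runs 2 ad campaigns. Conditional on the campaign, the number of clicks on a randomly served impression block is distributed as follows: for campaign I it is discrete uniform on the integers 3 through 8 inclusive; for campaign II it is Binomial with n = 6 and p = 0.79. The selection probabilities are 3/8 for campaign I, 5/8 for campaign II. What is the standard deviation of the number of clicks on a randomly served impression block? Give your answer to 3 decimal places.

1.361

Per component, I: μ=5.5, E[X²]=33.1667; II: μ=4.74, E[X²]=23.463.
E[X] = 0.375·5.5 + 0.625·4.74 = 5.025.
E[X²] = 0.375·33.1667 + 0.625·23.463 = 27.1019.
Var(X) = E[X²] − (E[X])² = 27.1019 − 25.2506 = 1.85125.
SD(X) = √1.85125 = 1.36061.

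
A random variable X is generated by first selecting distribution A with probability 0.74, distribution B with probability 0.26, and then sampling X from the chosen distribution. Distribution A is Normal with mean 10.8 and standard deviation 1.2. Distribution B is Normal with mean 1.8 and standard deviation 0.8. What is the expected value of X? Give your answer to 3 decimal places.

Component means — A: 10.8; B: 1.8.
E[X] = 0.74·10.8 + 0.26·1.8 = 8.46.

8.460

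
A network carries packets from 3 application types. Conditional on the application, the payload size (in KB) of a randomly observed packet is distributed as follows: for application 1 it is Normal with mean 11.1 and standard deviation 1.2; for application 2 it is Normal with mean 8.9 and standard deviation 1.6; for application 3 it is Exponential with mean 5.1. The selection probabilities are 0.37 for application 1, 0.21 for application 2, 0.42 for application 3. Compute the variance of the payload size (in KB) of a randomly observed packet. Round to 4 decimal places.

19.2387

Per component, 1: μ=11.1, E[X²]=124.65; 2: μ=8.9, E[X²]=81.77; 3: μ=5.1, E[X²]=52.02.
E[X] = 0.37·11.1 + 0.21·8.9 + 0.42·5.1 = 8.118.
E[X²] = 0.37·124.65 + 0.21·81.77 + 0.42·52.02 = 85.1406.
Var(X) = E[X²] − (E[X])² = 85.1406 − 65.9019 = 19.2387.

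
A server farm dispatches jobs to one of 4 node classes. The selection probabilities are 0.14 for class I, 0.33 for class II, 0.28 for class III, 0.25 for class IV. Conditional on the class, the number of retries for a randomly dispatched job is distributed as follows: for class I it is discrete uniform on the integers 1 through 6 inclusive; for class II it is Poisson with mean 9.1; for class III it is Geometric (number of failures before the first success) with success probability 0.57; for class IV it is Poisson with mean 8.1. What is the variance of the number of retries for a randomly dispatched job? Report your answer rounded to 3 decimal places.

Per component, I: μ=3.5, E[X²]=15.1667; II: μ=9.1, E[X²]=91.91; III: μ=0.754386, E[X²]=1.89258; IV: μ=8.1, E[X²]=73.71.
E[X] = 0.14·3.5 + 0.33·9.1 + 0.28·0.754386 + 0.25·8.1 = 5.72923.
E[X²] = 0.14·15.1667 + 0.33·91.91 + 0.28·1.89258 + 0.25·73.71 = 51.4111.
Var(X) = E[X²] − (E[X])² = 51.4111 − 32.8241 = 18.587.

18.587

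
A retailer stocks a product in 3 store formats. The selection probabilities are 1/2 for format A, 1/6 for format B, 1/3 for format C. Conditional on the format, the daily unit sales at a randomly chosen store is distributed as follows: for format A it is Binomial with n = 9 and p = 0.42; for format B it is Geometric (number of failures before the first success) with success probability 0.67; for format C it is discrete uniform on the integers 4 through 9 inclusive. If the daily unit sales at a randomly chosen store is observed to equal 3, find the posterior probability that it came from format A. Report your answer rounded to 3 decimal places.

0.967

Likelihoods P(X=3 | ·): A: 0.236916; B: 0.0240778; C: 0.
Posterior ∝ prior × likelihood. Numerator for A: 0.5·0.236916 = 0.118458.
Normalizing constant: 0.5·0.236916 + 0.166667·0.0240778 + 0.333333·0 = 0.122471.
P(A | observation) = 0.118458 / 0.122471 = 0.967233.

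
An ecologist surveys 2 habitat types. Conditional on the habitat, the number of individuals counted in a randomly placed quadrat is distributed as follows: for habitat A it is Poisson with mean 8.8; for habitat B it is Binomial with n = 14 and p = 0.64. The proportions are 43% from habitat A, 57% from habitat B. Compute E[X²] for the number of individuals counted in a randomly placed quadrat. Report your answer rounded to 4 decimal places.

84.6823

For each component E[X²] = Var + (mean)², giving A: 86.24; B: 83.5072.
Overall E[X²] = 0.43·86.24 + 0.57·83.5072 = 84.6823.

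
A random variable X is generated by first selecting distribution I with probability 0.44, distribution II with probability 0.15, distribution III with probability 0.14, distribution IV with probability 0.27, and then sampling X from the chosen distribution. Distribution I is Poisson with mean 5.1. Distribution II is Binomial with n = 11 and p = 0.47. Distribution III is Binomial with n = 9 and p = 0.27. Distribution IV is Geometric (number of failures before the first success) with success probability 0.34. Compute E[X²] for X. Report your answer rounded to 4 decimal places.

21.7427

For each component E[X²] = Var + (mean)², giving I: 31.11; II: 29.469; III: 7.6788; IV: 9.47751.
Overall E[X²] = 0.44·31.11 + 0.15·29.469 + 0.14·7.6788 + 0.27·9.47751 = 21.7427.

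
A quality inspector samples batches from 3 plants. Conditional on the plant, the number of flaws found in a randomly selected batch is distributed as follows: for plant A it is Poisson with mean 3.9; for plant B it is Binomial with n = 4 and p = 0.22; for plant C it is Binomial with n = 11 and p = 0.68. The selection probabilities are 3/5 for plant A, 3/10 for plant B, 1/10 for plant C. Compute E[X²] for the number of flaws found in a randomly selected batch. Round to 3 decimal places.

For each component E[X²] = Var + (mean)², giving A: 19.11; B: 1.4608; C: 58.344.
Overall E[X²] = 0.6·19.11 + 0.3·1.4608 + 0.1·58.344 = 17.7386.

17.739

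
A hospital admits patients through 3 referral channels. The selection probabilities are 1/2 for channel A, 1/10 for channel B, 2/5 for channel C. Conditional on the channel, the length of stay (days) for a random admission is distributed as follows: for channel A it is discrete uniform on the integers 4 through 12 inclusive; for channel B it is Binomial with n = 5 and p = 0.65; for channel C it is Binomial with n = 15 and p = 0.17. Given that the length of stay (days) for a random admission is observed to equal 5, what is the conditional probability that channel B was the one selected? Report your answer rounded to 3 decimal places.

Likelihoods P(X=5 | ·): A: 0.111111; B: 0.116029; C: 0.0661578.
Posterior ∝ prior × likelihood. Numerator for B: 0.1·0.116029 = 0.0116029.
Normalizing constant: 0.5·0.111111 + 0.1·0.116029 + 0.4·0.0661578 = 0.0936216.
P(B | observation) = 0.0116029 / 0.0936216 = 0.123934.

0.124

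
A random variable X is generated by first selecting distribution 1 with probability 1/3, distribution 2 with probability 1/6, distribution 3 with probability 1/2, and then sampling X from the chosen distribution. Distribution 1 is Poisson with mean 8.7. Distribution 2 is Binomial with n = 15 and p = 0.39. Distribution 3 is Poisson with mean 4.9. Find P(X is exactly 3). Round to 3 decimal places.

0.091

Conditional on each component, P(X = 3): 1: 0.0182829; 2: 0.0716413; 3: 0.146014.
By total probability, P(X = 3) = 0.333333·0.0182829 + 0.166667·0.0716413 + 0.5·0.146014 = 0.0910414.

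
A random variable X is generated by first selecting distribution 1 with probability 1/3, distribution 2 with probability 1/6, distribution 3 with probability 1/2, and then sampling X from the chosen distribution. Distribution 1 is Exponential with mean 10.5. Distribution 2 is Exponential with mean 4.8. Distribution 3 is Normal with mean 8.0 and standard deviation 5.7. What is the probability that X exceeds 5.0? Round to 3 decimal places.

0.616

Conditional on each component, P(X > 5.0): 1: 0.621145; 2: 0.352866; 3: 0.700666.
By total probability, P(X > 5.0) = 0.333333·0.621145 + 0.166667·0.352866 + 0.5·0.700666 = 0.616192.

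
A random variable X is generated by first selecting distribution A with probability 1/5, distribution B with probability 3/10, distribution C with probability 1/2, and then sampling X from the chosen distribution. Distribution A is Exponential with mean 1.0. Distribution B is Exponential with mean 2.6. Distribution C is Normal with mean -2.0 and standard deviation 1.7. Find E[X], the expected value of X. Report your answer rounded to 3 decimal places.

Component means — A: 1; B: 2.6; C: -2.
E[X] = 0.2·1 + 0.3·2.6 + 0.5·-2 = -0.02.

-0.020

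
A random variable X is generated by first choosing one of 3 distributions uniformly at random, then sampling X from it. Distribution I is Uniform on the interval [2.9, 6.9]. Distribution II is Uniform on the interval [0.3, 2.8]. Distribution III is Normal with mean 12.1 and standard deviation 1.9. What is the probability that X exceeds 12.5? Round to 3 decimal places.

Conditional on each component, P(X > 12.5): I: 0; II: 0; III: 0.416628.
By total probability, P(X > 12.5) = 0.333333·0 + 0.333333·0 + 0.333333·0.416628 = 0.138876.

0.139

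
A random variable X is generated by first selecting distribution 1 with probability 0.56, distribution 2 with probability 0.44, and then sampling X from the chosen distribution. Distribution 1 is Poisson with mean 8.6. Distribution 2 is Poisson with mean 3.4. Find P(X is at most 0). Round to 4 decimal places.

Conditional on each component, P(X ≤ 0): 1: 0.000184106; 2: 0.0333733.
By total probability, P(X ≤ 0) = 0.56·0.000184106 + 0.44·0.0333733 = 0.0147873.

0.0148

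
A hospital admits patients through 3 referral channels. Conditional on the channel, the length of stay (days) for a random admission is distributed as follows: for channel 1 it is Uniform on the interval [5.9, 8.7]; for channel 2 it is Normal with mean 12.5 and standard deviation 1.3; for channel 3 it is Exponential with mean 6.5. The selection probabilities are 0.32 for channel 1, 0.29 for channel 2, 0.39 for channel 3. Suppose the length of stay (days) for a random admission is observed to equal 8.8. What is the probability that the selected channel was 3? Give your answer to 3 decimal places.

Likelihoods f(8.8 | ·): 1: 0; 2: 0.00534497; 3: 0.03973.
Posterior ∝ prior × likelihood. Numerator for 3: 0.39·0.03973 = 0.0154947.
Normalizing constant: 0.32·0 + 0.29·0.00534497 + 0.39·0.03973 = 0.0170447.
P(3 | observation) = 0.0154947 / 0.0170447 = 0.90906.

0.909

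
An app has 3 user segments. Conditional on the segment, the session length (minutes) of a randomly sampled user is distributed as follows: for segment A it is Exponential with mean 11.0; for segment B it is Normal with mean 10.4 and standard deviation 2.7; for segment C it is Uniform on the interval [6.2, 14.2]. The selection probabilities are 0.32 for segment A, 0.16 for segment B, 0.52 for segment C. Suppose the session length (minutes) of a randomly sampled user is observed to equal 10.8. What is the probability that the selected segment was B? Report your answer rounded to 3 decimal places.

0.236

Likelihoods f(10.8 | ·): A: 0.0340572; B: 0.146144; C: 0.125.
Posterior ∝ prior × likelihood. Numerator for B: 0.16·0.146144 = 0.023383.
Normalizing constant: 0.32·0.0340572 + 0.16·0.146144 + 0.52·0.125 = 0.0992813.
P(B | observation) = 0.023383 / 0.0992813 = 0.235523.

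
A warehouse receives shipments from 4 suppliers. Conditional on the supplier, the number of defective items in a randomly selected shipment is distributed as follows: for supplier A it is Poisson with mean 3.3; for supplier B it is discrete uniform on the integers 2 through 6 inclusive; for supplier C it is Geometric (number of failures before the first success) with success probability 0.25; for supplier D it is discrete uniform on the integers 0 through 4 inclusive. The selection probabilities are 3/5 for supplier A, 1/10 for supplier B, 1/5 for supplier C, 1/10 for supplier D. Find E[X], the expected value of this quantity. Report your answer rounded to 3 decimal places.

3.180

Component means — A: 3.3; B: 4; C: 3; D: 2.
E[X] = 0.6·3.3 + 0.1·4 + 0.2·3 + 0.1·2 = 3.18.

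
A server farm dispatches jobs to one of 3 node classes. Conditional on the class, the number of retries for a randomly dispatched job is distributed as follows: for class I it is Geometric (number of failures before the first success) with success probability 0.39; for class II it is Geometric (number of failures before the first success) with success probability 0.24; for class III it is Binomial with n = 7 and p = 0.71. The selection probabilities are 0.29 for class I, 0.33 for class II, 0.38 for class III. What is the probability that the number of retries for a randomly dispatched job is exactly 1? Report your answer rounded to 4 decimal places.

0.1303

Conditional on each class, P(X = 1): I: 0.2379; II: 0.1824; III: 0.00295627.
By total probability, P(X = 1) = 0.29·0.2379 + 0.33·0.1824 + 0.38·0.00295627 = 0.130306.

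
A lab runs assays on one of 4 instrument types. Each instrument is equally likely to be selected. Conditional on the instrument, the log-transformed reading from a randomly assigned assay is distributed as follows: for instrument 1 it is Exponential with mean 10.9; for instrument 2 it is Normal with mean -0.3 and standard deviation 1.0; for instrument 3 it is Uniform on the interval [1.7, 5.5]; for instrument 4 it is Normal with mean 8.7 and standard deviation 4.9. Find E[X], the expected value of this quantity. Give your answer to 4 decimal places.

5.7250

Component means — 1: 10.9; 2: -0.3; 3: 3.6; 4: 8.7.
E[X] = 0.25·10.9 + 0.25·-0.3 + 0.25·3.6 + 0.25·8.7 = 5.725.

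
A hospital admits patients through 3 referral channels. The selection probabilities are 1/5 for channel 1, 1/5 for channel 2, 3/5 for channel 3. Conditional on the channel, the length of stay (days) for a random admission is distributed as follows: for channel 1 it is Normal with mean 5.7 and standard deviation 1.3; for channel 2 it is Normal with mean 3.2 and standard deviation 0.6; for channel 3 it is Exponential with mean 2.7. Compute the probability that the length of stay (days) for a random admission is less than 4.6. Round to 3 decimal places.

0.729

Conditional on each channel, P(X < 4.6): 1: 0.198733; 2: 0.990185; 3: 0.817992.
By total probability, P(X < 4.6) = 0.2·0.198733 + 0.2·0.990185 + 0.6·0.817992 = 0.728579.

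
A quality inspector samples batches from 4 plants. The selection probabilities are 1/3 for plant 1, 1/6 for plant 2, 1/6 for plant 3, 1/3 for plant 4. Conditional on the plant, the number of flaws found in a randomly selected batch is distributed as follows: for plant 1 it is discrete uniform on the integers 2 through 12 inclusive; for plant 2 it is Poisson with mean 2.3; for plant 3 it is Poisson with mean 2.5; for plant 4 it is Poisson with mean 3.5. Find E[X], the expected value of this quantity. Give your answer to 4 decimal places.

4.3000

Component means — 1: 7; 2: 2.3; 3: 2.5; 4: 3.5.
E[X] = 0.333333·7 + 0.166667·2.3 + 0.166667·2.5 + 0.333333·3.5 = 4.3.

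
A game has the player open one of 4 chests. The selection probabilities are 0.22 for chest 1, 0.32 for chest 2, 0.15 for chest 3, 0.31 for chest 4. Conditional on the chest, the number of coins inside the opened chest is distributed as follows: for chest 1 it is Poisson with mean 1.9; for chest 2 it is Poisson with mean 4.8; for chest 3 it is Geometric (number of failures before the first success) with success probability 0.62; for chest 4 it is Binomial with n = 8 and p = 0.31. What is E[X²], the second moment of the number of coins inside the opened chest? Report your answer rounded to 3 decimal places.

For each component E[X²] = Var + (mean)², giving 1: 5.51; 2: 27.84; 3: 1.3642; 4: 7.8616.
Overall E[X²] = 0.22·5.51 + 0.32·27.84 + 0.15·1.3642 + 0.31·7.8616 = 12.7627.

12.763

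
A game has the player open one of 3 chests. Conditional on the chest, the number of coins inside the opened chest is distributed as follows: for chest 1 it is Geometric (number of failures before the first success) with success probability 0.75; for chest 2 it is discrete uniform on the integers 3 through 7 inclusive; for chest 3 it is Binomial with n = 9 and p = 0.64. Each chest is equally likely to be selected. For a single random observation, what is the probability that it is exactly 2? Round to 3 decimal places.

0.019

Conditional on each chest, P(X = 2): 1: 0.046875; 2: 0; 3: 0.0115553.
By total probability, P(X = 2) = 0.333333·0.046875 + 0.333333·0 + 0.333333·0.0115553 = 0.0194768.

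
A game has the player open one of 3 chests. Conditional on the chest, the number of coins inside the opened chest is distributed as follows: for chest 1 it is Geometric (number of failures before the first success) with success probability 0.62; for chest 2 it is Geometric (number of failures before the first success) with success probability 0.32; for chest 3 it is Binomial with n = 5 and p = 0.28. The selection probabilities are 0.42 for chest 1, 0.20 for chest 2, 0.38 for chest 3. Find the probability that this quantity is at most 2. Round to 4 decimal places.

Conditional on each chest, P(X ≤ 2): 1: 0.945128; 2: 0.685568; 3: 0.862352.
By total probability, P(X ≤ 2) = 0.42·0.945128 + 0.2·0.685568 + 0.38·0.862352 = 0.861761.

0.8618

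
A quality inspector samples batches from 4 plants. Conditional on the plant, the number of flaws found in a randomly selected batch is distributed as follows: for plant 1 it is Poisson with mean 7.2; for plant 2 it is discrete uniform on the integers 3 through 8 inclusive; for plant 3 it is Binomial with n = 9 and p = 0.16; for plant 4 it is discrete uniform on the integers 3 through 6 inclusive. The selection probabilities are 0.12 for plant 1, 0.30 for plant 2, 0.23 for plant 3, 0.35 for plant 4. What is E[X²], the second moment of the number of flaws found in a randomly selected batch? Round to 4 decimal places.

For each component E[X²] = Var + (mean)², giving 1: 59.04; 2: 33.1667; 3: 3.2832; 4: 21.5.
Overall E[X²] = 0.12·59.04 + 0.3·33.1667 + 0.23·3.2832 + 0.35·21.5 = 25.3149.

25.3149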